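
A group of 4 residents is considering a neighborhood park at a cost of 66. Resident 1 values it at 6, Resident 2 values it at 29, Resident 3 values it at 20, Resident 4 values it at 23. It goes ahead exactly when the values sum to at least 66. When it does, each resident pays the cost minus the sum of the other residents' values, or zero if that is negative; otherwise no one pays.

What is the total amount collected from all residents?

Total value 78 ≥ cost 66, so it is built.
Resident 1: others sum to 72; max(0, 66 - 72) = 0.
Resident 2: others sum to 49; max(0, 66 - 49) = 17.
Resident 3: others sum to 58; max(0, 66 - 58) = 8.
Resident 4: others sum to 55; max(0, 66 - 55) = 11.
Total collected = 0 + 17 + 8 + 11 = 36.

36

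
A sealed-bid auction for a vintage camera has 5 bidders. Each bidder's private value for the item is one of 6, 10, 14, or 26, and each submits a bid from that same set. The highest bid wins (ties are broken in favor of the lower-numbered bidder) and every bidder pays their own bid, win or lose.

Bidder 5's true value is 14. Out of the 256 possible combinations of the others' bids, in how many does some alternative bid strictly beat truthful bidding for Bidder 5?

Others bid (6, 6, 6, 6): truth gives 0; bid 10 gives 4 > 0. Violating.
Others bid (6, 6, 6, 14): truth gives -14; bid 6 gives -6 > -14. Violating.
Others bid (6, 6, 6, 26): truth gives -14; bid 6 gives -6 > -14. Violating.
Others bid (6, 6, 10, 14): truth gives -14; bid 6 gives -6 > -14. Violating.
Others bid (6, 6, 6, 10): truth gives 0; no alternative beats it.
Others bid (6, 6, 10, 6): truth gives 0; no alternative beats it.
(Checking all 256 profiles: 241 have a profitable deviation, 15 do not.)

241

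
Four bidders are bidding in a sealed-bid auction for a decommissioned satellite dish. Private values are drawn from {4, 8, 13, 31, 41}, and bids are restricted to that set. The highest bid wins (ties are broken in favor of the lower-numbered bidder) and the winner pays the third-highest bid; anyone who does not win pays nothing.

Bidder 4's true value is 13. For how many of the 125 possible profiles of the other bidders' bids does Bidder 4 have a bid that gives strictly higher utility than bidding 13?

24

Others bid (4, 4, 13): truth gives 0; bid 31 gives 9 > 0. Violating.
Others bid (4, 4, 31): truth gives 0; bid 41 gives 9 > 0. Violating.
Others bid (4, 8, 13): truth gives 0; bid 31 gives 5 > 0. Violating.
Others bid (4, 8, 31): truth gives 0; bid 41 gives 5 > 0. Violating.
Others bid (4, 4, 4): truth gives 9; no alternative beats it.
Others bid (4, 4, 8): truth gives 9; no alternative beats it.
(Checking all 125 profiles: 24 have a profitable deviation, 101 do not.)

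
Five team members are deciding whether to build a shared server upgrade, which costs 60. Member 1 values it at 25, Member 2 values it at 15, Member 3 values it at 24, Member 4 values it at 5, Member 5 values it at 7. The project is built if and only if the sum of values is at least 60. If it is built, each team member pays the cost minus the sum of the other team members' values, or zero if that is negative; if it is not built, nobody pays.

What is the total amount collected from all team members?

Total value 76 ≥ cost 60, so it is built.
Member 1: others sum to 51; max(0, 60 - 51) = 9.
Member 2: others sum to 61; max(0, 60 - 61) = 0.
Member 3: others sum to 52; max(0, 60 - 52) = 8.
Member 4: others sum to 71; max(0, 60 - 71) = 0.
Member 5: others sum to 69; max(0, 60 - 69) = 0.
Total collected = 9 + 0 + 8 + 0 + 0 = 17.

17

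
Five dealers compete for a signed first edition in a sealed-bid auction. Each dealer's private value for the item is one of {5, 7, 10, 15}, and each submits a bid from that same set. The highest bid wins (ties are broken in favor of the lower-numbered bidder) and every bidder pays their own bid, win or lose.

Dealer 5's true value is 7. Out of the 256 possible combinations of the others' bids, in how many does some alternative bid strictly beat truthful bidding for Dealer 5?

255

Others bid (5, 5, 5, 7): truth gives -7; bid 10 gives -3 > -7. Violating.
Others bid (5, 5, 5, 10): truth gives -7; bid 5 gives -5 > -7. Violating.
Others bid (5, 5, 5, 15): truth gives -7; bid 5 gives -5 > -7. Violating.
Others bid (5, 5, 7, 5): truth gives -7; bid 10 gives -3 > -7. Violating.
Others bid (5, 5, 5, 5): truth gives 0; no alternative beats it.
(Checking all 256 profiles: 255 have a profitable deviation, 1 does not.)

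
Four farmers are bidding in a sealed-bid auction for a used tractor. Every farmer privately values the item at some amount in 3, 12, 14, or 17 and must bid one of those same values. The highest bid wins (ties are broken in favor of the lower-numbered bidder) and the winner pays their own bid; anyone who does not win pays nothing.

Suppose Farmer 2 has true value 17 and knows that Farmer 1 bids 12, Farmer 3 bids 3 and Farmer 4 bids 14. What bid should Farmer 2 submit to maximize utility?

Bid 3: loses, pays 0, utility 0.
Bid 12: loses, pays 0, utility 0.
Bid 14: wins, pays 14, utility 17 - 14 = 3.
Bid 17: wins, pays 17, utility 17 - 17 = 0.
The best choice is 14 with utility 3.

14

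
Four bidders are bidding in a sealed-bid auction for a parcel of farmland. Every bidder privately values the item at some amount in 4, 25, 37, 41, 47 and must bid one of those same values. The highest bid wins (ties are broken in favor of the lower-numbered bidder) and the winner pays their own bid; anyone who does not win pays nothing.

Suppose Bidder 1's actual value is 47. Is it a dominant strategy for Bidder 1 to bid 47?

No

Consider the case where Bidder 2 bids 4, Bidder 3 bids 4 and Bidder 4 bids 4.
Truthful bid 47: wins, pays 47, utility 47 - 47 = 0.
Bid 4 instead: wins, pays 4, utility 47 - 4 = 43.
Since 43 > 0, bidding 4 is strictly better here, so truthful bidding is not dominant.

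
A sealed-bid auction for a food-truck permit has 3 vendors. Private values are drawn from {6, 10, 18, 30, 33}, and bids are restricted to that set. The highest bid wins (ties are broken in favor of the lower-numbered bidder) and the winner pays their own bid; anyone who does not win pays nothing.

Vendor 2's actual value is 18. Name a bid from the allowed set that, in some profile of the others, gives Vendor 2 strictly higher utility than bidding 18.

10

Suppose Vendor 1 bids 6 and Vendor 3 bids 6.
Bid 18: wins, pays 18, utility 18 - 18 = 0.
Bid 10: wins, pays 10, utility 18 - 10 = 8.
So bidding 10 beats truth here (8 > 0).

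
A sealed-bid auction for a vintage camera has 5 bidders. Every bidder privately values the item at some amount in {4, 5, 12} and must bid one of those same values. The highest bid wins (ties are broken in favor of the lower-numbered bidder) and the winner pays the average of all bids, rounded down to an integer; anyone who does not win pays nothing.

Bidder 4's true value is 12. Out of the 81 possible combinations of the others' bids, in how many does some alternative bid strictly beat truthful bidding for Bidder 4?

Others bid (4, 4, 4, 4): truth gives 7; bid 5 gives 8 > 7. Violating.
Others bid (4, 4, 4, 5): truth gives 7; bid 5 gives 8 > 7. Violating.
Others bid (4, 4, 4, 12): truth gives 5; no alternative beats it.
Others bid (4, 4, 5, 4): truth gives 7; no alternative beats it.
(Checking all 81 profiles: 2 have a profitable deviation, 79 do not.)

2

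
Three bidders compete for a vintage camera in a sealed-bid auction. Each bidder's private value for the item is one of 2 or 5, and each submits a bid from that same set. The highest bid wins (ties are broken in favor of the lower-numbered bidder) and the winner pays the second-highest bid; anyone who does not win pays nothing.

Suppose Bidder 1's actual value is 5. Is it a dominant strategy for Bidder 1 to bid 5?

Yes

Check each profile of the others' bids and compare truth against every alternative bid.
Others bid (2, 2): truth gives 3, best alternative gives 3.
Others bid (2, 5): truth gives 0, best alternative gives 0.
Others bid (5, 2): truth gives 0, best alternative gives 0.
Others bid (5, 5): truth gives 0, best alternative gives 0.
In every case the truthful bid is at least as good as any alternative, so it is a dominant strategy.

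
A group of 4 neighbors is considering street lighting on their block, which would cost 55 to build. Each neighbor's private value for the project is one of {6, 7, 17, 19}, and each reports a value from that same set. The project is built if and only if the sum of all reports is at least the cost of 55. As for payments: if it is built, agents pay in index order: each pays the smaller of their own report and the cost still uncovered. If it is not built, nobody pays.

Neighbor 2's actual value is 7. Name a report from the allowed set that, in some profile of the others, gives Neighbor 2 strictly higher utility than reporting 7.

Suppose Neighbor 1 reports 17, Neighbor 3 reports 17 and Neighbor 4 reports 17.
Report 7: project built, pays 7, utility 7 - 7 = 0.
Report 6: project built, pays 6, utility 7 - 6 = 1.
So reporting 6 beats truth here (1 > 0).

6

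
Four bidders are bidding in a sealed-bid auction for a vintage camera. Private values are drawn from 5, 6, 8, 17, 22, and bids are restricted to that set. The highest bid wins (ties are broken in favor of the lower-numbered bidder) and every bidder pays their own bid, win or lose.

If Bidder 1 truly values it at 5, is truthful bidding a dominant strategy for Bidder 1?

Consider the case where Bidder 2 bids 5, Bidder 3 bids 5 and Bidder 4 bids 6.
Truthful bid 5: loses but pays 5, utility -5.
Bid 6 instead: wins, pays 6, utility 5 - 6 = -1.
Since -1 > -5, bidding 6 is strictly better here, so truthful bidding is not dominant.

No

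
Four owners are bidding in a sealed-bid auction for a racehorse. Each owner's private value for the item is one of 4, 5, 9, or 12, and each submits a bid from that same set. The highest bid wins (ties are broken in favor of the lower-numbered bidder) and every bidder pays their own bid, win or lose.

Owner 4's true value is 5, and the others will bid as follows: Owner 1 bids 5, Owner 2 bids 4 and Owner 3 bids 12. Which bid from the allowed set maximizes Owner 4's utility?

4

Bid 4: loses but pays 4, utility -4.
Bid 5: loses but pays 5, utility -5.
Bid 9: loses but pays 9, utility -9.
Bid 12: loses but pays 12, utility -12.
The best choice is 4 with utility -4.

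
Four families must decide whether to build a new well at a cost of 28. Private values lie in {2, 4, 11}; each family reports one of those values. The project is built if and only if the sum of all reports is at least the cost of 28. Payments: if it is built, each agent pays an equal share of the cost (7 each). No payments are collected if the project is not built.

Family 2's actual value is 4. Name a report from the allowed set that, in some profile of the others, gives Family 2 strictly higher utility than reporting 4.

2

Suppose Family 1 reports 2, Family 3 reports 11 and Family 4 reports 11.
Report 4: project built, pays 7, utility 4 - 7 = -3.
Report 2: project not built, utility 0.
So reporting 2 beats truth here (0 > -3).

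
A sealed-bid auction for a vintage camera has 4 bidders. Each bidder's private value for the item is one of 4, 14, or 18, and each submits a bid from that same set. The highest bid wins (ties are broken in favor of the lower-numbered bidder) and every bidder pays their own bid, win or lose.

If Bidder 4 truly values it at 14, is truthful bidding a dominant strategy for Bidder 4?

Consider the case where Bidder 1 bids 4, Bidder 2 bids 4 and Bidder 3 bids 14.
Truthful bid 14: loses but pays 14, utility -14.
Bid 4 instead: loses but pays 4, utility -4.
Since -4 > -14, bidding 4 is strictly better here, so truthful bidding is not dominant.

No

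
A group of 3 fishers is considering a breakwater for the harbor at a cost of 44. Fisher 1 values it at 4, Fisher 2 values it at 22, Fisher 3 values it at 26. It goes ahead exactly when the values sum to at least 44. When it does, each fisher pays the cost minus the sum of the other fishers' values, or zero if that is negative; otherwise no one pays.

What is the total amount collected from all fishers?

Total value 52 ≥ cost 44, so it is built.
Fisher 1: others sum to 48; max(0, 44 - 48) = 0.
Fisher 2: others sum to 30; max(0, 44 - 30) = 14.
Fisher 3: others sum to 26; max(0, 44 - 26) = 18.
Total collected = 0 + 14 + 18 = 32.

32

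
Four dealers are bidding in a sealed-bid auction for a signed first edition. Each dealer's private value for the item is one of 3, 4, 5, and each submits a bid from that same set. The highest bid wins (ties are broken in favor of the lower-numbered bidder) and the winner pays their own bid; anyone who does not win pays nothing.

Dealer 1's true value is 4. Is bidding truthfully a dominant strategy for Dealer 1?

No

Consider the case where Dealer 2 bids 3, Dealer 3 bids 3 and Dealer 4 bids 3.
Truthful bid 4: wins, pays 4, utility 4 - 4 = 0.
Bid 3 instead: wins, pays 3, utility 4 - 3 = 1.
Since 1 > 0, bidding 3 is strictly better here, so truthful bidding is not dominant.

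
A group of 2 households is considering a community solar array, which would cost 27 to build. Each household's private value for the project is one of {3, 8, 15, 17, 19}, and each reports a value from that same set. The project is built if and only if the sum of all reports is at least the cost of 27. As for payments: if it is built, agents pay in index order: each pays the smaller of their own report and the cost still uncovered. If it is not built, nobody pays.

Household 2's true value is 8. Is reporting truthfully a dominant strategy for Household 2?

Yes

Check each profile of the others' reports and compare truth against every alternative report.
Others report (3): truth gives 0, best alternative gives 0.
Others report (8): truth gives 0, best alternative gives 0.
Others report (15): truth gives 0, best alternative gives 0.
Others report (17): truth gives 0, best alternative gives 0.
Others report (19): truth gives 0, best alternative gives 0.
In every case the truthful report is at least as good as any alternative, so it is a dominant strategy.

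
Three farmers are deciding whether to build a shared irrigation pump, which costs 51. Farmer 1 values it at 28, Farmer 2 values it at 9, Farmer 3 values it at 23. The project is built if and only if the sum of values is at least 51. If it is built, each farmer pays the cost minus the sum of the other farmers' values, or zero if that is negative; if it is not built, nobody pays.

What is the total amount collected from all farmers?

33

Total value 60 ≥ cost 51, so it is built.
Farmer 1: others sum to 32; max(0, 51 - 32) = 19.
Farmer 2: others sum to 51; max(0, 51 - 51) = 0.
Farmer 3: others sum to 37; max(0, 51 - 37) = 14.
Total collected = 19 + 0 + 14 = 33.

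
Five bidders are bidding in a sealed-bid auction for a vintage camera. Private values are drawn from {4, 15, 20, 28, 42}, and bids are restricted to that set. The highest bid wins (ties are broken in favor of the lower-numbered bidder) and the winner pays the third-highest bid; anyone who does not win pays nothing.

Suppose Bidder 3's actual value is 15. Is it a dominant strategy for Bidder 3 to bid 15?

No

Consider the case where Bidder 1 bids 4, Bidder 2 bids 4, Bidder 4 bids 4 and Bidder 5 bids 20.
Truthful bid 15: loses, pays 0, utility 0.
Bid 20 instead: wins, pays 4, utility 15 - 4 = 11.
Since 11 > 0, bidding 20 is strictly better here, so truthful bidding is not dominant.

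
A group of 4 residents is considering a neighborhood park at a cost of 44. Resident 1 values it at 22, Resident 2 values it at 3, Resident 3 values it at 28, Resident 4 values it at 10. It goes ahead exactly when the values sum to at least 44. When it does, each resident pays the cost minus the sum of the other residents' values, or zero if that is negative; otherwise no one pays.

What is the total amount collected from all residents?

Total value 63 ≥ cost 44, so it is built.
Resident 1: others sum to 41; max(0, 44 - 41) = 3.
Resident 2: others sum to 60; max(0, 44 - 60) = 0.
Resident 3: others sum to 35; max(0, 44 - 35) = 9.
Resident 4: others sum to 53; max(0, 44 - 53) = 0.
Total collected = 3 + 0 + 9 + 0 = 12.

12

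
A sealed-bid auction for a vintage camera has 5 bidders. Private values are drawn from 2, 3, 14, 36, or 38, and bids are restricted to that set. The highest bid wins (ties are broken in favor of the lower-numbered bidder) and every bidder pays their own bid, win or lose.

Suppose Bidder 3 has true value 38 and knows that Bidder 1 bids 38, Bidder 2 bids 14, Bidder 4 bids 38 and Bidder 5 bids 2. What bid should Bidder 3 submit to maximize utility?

Bid 2: loses but pays 2, utility -2.
Bid 3: loses but pays 3, utility -3.
Bid 14: loses but pays 14, utility -14.
Bid 36: loses but pays 36, utility -36.
Bid 38: loses but pays 38, utility -38.
The best choice is 2 with utility -2.

2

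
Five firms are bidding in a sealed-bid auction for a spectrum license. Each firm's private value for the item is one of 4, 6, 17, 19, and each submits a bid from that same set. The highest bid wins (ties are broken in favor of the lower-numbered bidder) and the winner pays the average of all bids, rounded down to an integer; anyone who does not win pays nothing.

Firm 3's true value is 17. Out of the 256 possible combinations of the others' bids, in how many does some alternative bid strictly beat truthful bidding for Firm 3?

108

Others bid (4, 4, 4, 4): truth gives 11; bid 6 gives 13 > 11. Violating.
Others bid (4, 4, 4, 6): truth gives 10; bid 6 gives 13 > 10. Violating.
Others bid (4, 4, 4, 19): truth gives 0; bid 19 gives 7 > 0. Violating.
Others bid (4, 4, 6, 4): truth gives 10; bid 6 gives 13 > 10. Violating.
Others bid (4, 4, 4, 17): truth gives 8; no alternative beats it.
Others bid (4, 4, 6, 17): truth gives 8; no alternative beats it.
(Checking all 256 profiles: 108 have a profitable deviation, 148 do not.)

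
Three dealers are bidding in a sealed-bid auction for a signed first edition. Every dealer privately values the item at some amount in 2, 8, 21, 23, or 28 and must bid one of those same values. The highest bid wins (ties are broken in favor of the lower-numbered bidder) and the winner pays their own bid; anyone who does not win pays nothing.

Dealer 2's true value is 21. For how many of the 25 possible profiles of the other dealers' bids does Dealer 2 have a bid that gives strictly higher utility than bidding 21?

2

Others bid (2, 2): truth gives 0; bid 8 gives 13 > 0. Violating.
Others bid (2, 8): truth gives 0; bid 8 gives 13 > 0. Violating.
Others bid (2, 21): truth gives 0; no alternative beats it.
Others bid (2, 23): truth gives 0; no alternative beats it.
(Checking all 25 profiles: 2 have a profitable deviation, 23 do not.)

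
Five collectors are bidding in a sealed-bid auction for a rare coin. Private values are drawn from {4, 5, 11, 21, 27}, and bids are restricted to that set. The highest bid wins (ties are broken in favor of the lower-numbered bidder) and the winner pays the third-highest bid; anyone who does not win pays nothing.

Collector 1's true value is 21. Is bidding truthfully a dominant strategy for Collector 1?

No

Consider the case where Collector 2 bids 4, Collector 3 bids 4, Collector 4 bids 4 and Collector 5 bids 27.
Truthful bid 21: loses, pays 0, utility 0.
Bid 27 instead: wins, pays 4, utility 21 - 4 = 17.
Since 17 > 0, bidding 27 is strictly better here, so truthful bidding is not dominant.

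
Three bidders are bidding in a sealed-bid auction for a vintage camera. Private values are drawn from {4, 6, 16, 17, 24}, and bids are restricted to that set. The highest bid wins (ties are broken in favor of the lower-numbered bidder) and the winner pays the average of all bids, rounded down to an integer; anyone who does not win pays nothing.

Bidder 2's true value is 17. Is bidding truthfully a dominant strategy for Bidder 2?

Consider the case where Bidder 1 bids 4 and Bidder 3 bids 4.
Truthful bid 17: wins, pays 8, utility 17 - 8 = 9.
Bid 6 instead: wins, pays 4, utility 17 - 4 = 13.
Since 13 > 9, bidding 6 is strictly better here, so truthful bidding is not dominant.

No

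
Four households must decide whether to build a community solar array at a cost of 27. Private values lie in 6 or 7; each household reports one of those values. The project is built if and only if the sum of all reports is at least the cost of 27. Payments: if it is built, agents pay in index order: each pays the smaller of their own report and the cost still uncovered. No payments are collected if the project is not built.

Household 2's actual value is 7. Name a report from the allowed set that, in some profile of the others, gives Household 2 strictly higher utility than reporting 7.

6

Suppose Household 1 reports 7, Household 3 reports 7 and Household 4 reports 7.
Report 7: project built, pays 7, utility 7 - 7 = 0.
Report 6: project built, pays 6, utility 7 - 6 = 1.
So reporting 6 beats truth here (1 > 0).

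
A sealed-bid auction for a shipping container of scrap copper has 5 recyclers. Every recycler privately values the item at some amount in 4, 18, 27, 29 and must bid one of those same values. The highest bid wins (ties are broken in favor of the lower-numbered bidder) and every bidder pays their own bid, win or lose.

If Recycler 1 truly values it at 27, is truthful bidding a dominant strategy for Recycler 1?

Consider the case where Recycler 2 bids 4, Recycler 3 bids 4, Recycler 4 bids 4 and Recycler 5 bids 4.
Truthful bid 27: wins, pays 27, utility 27 - 27 = 0.
Bid 4 instead: wins, pays 4, utility 27 - 4 = 23.
Since 23 > 0, bidding 4 is strictly better here, so truthful bidding is not dominant.

No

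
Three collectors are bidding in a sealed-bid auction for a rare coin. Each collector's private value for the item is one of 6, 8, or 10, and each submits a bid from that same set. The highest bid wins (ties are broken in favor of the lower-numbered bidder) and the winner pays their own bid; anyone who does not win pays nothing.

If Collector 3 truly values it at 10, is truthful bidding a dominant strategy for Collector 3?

No

Consider the case where Collector 1 bids 6 and Collector 2 bids 6.
Truthful bid 10: wins, pays 10, utility 10 - 10 = 0.
Bid 8 instead: wins, pays 8, utility 10 - 8 = 2.
Since 2 > 0, bidding 8 is strictly better here, so truthful bidding is not dominant.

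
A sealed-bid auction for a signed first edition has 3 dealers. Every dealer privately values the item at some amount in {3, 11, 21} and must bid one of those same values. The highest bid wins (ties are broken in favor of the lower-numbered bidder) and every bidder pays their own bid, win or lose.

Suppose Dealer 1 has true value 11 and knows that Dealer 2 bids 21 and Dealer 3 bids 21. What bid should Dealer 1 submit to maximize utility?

3

Bid 3: loses but pays 3, utility -3.
Bid 11: loses but pays 11, utility -11.
Bid 21: wins, pays 21, utility 11 - 21 = -10.
The best choice is 3 with utility -3.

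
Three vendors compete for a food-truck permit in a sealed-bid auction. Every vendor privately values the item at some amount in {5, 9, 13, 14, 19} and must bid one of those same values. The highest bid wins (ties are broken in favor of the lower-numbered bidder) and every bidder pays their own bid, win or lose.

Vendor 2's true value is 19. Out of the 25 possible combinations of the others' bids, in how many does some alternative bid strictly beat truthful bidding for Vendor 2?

17

Others bid (5, 5): truth gives 0; bid 9 gives 10 > 0. Violating.
Others bid (5, 9): truth gives 0; bid 9 gives 10 > 0. Violating.
Others bid (5, 13): truth gives 0; bid 13 gives 6 > 0. Violating.
Others bid (5, 14): truth gives 0; bid 14 gives 5 > 0. Violating.
Others bid (5, 19): truth gives 0; no alternative beats it.
Others bid (9, 19): truth gives 0; no alternative beats it.
(Checking all 25 profiles: 17 have a profitable deviation, 8 do not.)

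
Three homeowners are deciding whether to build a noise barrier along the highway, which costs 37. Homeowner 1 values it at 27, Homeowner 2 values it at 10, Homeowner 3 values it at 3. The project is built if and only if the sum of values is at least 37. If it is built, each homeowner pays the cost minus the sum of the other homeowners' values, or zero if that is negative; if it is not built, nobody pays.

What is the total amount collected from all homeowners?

Total value 40 ≥ cost 37, so it is built.
Homeowner 1: others sum to 13; max(0, 37 - 13) = 24.
Homeowner 2: others sum to 30; max(0, 37 - 30) = 7.
Homeowner 3: others sum to 37; max(0, 37 - 37) = 0.
Total collected = 24 + 7 + 0 = 31.

31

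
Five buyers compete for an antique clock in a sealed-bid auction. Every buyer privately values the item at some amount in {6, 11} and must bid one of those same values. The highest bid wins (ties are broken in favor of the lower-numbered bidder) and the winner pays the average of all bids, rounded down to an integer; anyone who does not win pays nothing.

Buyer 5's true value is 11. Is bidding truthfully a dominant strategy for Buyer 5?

Check each profile of the others' bids and compare truth against every alternative bid.
Others bid (6, 6, 6, 6): truth gives 4, best alternative gives 0.
Others bid (6, 6, 6, 11): truth gives 0, best alternative gives 0.
Others bid (6, 6, 11, 6): truth gives 0, best alternative gives 0.
Others bid (6, 6, 11, 11): truth gives 0, best alternative gives 0.
Others bid (6, 11, 6, 6): truth gives 0, best alternative gives 0.
Others bid (6, 11, 6, 11): truth gives 0, best alternative gives 0.
(Remaining 10 profiles checked similarly; truth is weakly best in each.)
In every case the truthful bid is at least as good as any alternative, so it is a dominant strategy.

Yes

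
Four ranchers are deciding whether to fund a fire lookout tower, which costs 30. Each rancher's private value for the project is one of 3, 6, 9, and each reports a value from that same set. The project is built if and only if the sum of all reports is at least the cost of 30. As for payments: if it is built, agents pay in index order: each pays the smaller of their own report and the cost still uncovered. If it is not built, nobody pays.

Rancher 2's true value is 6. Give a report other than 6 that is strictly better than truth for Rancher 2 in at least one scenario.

3

Suppose Rancher 1 reports 9, Rancher 3 reports 9 and Rancher 4 reports 9.
Report 6: project built, pays 6, utility 6 - 6 = 0.
Report 3: project built, pays 3, utility 6 - 3 = 3.
So reporting 3 beats truth here (3 > 0).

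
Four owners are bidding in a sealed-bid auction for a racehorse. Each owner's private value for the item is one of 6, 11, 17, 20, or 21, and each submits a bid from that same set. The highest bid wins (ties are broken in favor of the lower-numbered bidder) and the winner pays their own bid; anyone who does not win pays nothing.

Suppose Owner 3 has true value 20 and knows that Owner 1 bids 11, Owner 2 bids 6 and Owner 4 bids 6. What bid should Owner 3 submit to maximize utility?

Bid 6: loses, pays 0, utility 0.
Bid 11: loses, pays 0, utility 0.
Bid 17: wins, pays 17, utility 20 - 17 = 3.
Bid 20: wins, pays 20, utility 20 - 20 = 0.
Bid 21: wins, pays 21, utility 20 - 21 = -1.
The best choice is 17 with utility 3.

17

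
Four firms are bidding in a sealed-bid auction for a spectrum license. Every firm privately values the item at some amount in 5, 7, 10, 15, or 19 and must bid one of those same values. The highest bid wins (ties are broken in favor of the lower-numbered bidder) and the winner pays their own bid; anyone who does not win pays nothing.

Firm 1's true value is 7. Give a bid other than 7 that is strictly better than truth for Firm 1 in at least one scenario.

5

Suppose Firm 2 bids 5, Firm 3 bids 5 and Firm 4 bids 5.
Bid 7: wins, pays 7, utility 7 - 7 = 0.
Bid 5: wins, pays 5, utility 7 - 5 = 2.
So bidding 5 beats truth here (2 > 0).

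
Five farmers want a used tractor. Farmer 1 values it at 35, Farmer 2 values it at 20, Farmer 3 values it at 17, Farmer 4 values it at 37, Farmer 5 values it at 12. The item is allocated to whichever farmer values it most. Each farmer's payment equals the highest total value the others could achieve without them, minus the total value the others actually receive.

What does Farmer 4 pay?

35

Farmer 4 has the highest value and receives the item.
Without Farmer 4, the item would go to the next-highest value, 35, so the others could achieve 35.
With Farmer 4 present and winning, the others receive nothing, so their total is 0.
Payment = 35 - 0 = 35.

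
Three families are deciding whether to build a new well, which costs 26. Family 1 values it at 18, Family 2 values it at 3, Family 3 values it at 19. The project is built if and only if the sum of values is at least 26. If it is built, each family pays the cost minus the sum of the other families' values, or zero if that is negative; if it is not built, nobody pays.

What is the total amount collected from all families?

9

Total value 40 ≥ cost 26, so it is built.
Family 1: others sum to 22; max(0, 26 - 22) = 4.
Family 2: others sum to 37; max(0, 26 - 37) = 0.
Family 3: others sum to 21; max(0, 26 - 21) = 5.
Total collected = 4 + 0 + 5 = 9.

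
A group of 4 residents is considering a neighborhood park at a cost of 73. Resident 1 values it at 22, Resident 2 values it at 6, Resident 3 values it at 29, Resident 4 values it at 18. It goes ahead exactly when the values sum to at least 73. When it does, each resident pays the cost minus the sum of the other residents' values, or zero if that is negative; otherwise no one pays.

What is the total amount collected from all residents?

Total value 75 ≥ cost 73, so it is built.
Resident 1: others sum to 53; max(0, 73 - 53) = 20.
Resident 2: others sum to 69; max(0, 73 - 69) = 4.
Resident 3: others sum to 46; max(0, 73 - 46) = 27.
Resident 4: others sum to 57; max(0, 73 - 57) = 16.
Total collected = 20 + 4 + 27 + 16 = 67.

67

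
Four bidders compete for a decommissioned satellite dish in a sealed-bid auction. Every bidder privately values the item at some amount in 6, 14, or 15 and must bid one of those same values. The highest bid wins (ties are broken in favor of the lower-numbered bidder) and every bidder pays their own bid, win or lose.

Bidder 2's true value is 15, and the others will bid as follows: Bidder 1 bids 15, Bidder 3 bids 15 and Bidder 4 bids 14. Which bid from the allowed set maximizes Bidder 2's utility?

6

Bid 6: loses but pays 6, utility -6.
Bid 14: loses but pays 14, utility -14.
Bid 15: loses but pays 15, utility -15.
The best choice is 6 with utility -6.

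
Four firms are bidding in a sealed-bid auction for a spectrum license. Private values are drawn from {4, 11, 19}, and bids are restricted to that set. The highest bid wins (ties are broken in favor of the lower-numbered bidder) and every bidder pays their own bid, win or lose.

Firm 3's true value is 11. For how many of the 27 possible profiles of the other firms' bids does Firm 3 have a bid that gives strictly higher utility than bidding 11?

25

Others bid (4, 4, 19): truth gives -11; bid 4 gives -4 > -11. Violating.
Others bid (4, 11, 4): truth gives -11; bid 4 gives -4 > -11. Violating.
Others bid (4, 11, 11): truth gives -11; bid 4 gives -4 > -11. Violating.
Others bid (4, 11, 19): truth gives -11; bid 4 gives -4 > -11. Violating.
Others bid (4, 4, 4): truth gives 0; no alternative beats it.
Others bid (4, 4, 11): truth gives 0; no alternative beats it.
(Checking all 27 profiles: 25 have a profitable deviation, 2 do not.)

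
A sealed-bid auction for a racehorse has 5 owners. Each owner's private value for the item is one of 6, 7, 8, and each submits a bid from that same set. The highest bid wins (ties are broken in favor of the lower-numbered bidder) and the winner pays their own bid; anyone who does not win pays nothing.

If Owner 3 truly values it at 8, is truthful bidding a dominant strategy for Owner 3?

Consider the case where Owner 1 bids 6, Owner 2 bids 6, Owner 4 bids 6 and Owner 5 bids 6.
Truthful bid 8: wins, pays 8, utility 8 - 8 = 0.
Bid 7 instead: wins, pays 7, utility 8 - 7 = 1.
Since 1 > 0, bidding 7 is strictly better here, so truthful bidding is not dominant.

No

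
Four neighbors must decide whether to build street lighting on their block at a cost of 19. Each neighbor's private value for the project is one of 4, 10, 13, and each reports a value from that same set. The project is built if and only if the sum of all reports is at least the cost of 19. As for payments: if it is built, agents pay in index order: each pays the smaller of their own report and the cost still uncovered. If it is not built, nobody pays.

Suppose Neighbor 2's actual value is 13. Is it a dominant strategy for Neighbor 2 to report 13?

No

Consider the case where Neighbor 1 reports 4, Neighbor 3 reports 4 and Neighbor 4 reports 4.
Truthful report 13: project built, pays 13, utility 13 - 13 = 0.
Report 10 instead: project built, pays 10, utility 13 - 10 = 3.
Since 3 > 0, reporting 10 is strictly better here, so truthful reporting is not dominant.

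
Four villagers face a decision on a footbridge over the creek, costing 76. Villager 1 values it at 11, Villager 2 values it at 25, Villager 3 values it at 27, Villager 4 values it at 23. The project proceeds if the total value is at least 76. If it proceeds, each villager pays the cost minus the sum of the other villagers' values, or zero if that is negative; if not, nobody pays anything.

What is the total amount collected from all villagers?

Total value 86 ≥ cost 76, so it is built.
Villager 1: others sum to 75; max(0, 76 - 75) = 1.
Villager 2: others sum to 61; max(0, 76 - 61) = 15.
Villager 3: others sum to 59; max(0, 76 - 59) = 17.
Villager 4: others sum to 63; max(0, 76 - 63) = 13.
Total collected = 1 + 15 + 17 + 13 = 46.

46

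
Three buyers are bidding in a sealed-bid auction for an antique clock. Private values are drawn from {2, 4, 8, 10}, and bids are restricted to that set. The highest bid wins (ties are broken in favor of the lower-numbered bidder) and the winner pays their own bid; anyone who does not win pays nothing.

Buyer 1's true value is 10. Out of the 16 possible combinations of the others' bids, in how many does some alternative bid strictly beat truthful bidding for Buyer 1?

Others bid (2, 2): truth gives 0; bid 2 gives 8 > 0. Violating.
Others bid (2, 4): truth gives 0; bid 4 gives 6 > 0. Violating.
Others bid (2, 8): truth gives 0; bid 8 gives 2 > 0. Violating.
Others bid (4, 2): truth gives 0; bid 4 gives 6 > 0. Violating.
Others bid (2, 10): truth gives 0; no alternative beats it.
Others bid (4, 10): truth gives 0; no alternative beats it.
(Checking all 16 profiles: 9 have a profitable deviation, 7 do not.)

9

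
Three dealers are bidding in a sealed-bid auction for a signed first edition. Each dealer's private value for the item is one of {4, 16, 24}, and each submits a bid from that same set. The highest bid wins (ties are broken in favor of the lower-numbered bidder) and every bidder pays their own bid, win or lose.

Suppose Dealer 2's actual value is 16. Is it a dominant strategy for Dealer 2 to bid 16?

Consider the case where Dealer 1 bids 4 and Dealer 3 bids 24.
Truthful bid 16: loses but pays 16, utility -16.
Bid 4 instead: loses but pays 4, utility -4.
Since -4 > -16, bidding 4 is strictly better here, so truthful bidding is not dominant.

No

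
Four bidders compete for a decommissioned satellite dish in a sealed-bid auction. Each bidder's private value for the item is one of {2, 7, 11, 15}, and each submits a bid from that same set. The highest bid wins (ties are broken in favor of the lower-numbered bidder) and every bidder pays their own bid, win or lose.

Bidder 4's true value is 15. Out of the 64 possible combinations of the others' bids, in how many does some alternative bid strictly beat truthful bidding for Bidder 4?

Others bid (2, 2, 2): truth gives 0; bid 7 gives 8 > 0. Violating.
Others bid (2, 2, 7): truth gives 0; bid 11 gives 4 > 0. Violating.
Others bid (2, 2, 15): truth gives -15; bid 2 gives -2 > -15. Violating.
Others bid (2, 7, 2): truth gives 0; bid 11 gives 4 > 0. Violating.
Others bid (2, 2, 11): truth gives 0; no alternative beats it.
Others bid (2, 7, 11): truth gives 0; no alternative beats it.
(Checking all 64 profiles: 45 have a profitable deviation, 19 do not.)

45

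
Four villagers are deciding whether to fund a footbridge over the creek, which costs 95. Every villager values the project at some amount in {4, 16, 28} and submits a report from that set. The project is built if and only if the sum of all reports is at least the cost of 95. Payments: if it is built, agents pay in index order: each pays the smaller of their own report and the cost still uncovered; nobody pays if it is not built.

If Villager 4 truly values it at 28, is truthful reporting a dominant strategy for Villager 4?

Yes

Check each profile of the others' reports and compare truth against every alternative report.
Others report (16, 28, 28): truth gives 5, best alternative gives 0.
Others report (28, 16, 28): truth gives 5, best alternative gives 0.
Others report (28, 28, 16): truth gives 5, best alternative gives 0.
Others report (28, 28, 28): truth gives 17, best alternative gives 17.
Others report (4, 4, 4): truth gives 0, best alternative gives 0.
Others report (4, 4, 16): truth gives 0, best alternative gives 0.
(Remaining 21 profiles checked similarly; truth is weakly best in each.)
In every case the truthful report is at least as good as any alternative, so it is a dominant strategy.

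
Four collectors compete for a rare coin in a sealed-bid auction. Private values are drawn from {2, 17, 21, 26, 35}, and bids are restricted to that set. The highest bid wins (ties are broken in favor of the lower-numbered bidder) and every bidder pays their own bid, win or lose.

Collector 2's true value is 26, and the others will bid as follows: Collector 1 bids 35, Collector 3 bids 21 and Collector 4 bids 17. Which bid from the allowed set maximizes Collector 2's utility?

Bid 2: loses but pays 2, utility -2.
Bid 17: loses but pays 17, utility -17.
Bid 21: loses but pays 21, utility -21.
Bid 26: loses but pays 26, utility -26.
Bid 35: loses but pays 35, utility -35.
The best choice is 2 with utility -2.

2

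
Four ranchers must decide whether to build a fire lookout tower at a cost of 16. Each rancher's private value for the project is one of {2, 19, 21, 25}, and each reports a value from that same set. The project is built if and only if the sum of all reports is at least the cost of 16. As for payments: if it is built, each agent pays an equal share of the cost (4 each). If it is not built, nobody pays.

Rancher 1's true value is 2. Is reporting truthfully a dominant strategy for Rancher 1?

Check each profile of the others' reports and compare truth against every alternative report.
Others report (2, 2, 2): truth gives 0, best alternative gives -2.
Others report (2, 2, 19): truth gives -2, best alternative gives -2.
Others report (2, 2, 21): truth gives -2, best alternative gives -2.
Others report (2, 2, 25): truth gives -2, best alternative gives -2.
Others report (2, 19, 2): truth gives -2, best alternative gives -2.
Others report (2, 19, 19): truth gives -2, best alternative gives -2.
(Remaining 58 profiles checked similarly; truth is weakly best in each.)
In every case the truthful report is at least as good as any alternative, so it is a dominant strategy.

Yes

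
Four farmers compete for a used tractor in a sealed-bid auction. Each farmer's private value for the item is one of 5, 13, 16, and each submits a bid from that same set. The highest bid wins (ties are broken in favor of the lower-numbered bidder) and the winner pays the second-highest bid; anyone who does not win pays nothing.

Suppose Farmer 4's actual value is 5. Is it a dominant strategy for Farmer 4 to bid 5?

Yes

Check each profile of the others' bids and compare truth against every alternative bid.
Others bid (5, 5, 5): truth gives 0, best alternative gives 0.
Others bid (5, 5, 13): truth gives 0, best alternative gives 0.
Others bid (5, 5, 16): truth gives 0, best alternative gives 0.
Others bid (5, 13, 5): truth gives 0, best alternative gives 0.
Others bid (5, 13, 13): truth gives 0, best alternative gives 0.
Others bid (5, 13, 16): truth gives 0, best alternative gives 0.
(Remaining 21 profiles checked similarly; truth is weakly best in each.)
In every case the truthful bid is at least as good as any alternative, so it is a dominant strategy.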